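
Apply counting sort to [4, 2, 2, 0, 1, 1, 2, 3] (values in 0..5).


Count array: [1, 2, 3, 1, 1, 0]
Reconstruct: [0, 1, 1, 2, 2, 2, 3, 4]


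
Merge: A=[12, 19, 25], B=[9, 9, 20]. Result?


Compare heads, take smaller each step.
Merged: [9, 9, 12, 19, 20, 25]


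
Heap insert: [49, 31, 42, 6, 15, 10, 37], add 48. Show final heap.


Append 48: [49, 31, 42, 6, 15, 10, 37, 48]
Bubble up: swap idx 7(48) with idx 3(6); swap idx 3(48) with idx 1(31)
Result: [49, 48, 42, 31, 15, 10, 37, 6]


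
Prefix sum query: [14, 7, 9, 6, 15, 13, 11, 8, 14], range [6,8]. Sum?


Prefix sums: [0, 14, 21, 30, 36, 51, 64, 75, 83, 97]
Sum[6..8] = prefix[9] - prefix[6] = 97 - 64 = 33


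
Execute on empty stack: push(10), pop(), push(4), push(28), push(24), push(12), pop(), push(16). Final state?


push(10) -> [10]
pop() returns 10 -> []
push(4) -> [4]
push(28) -> [4, 28]
push(24) -> [4, 28, 24]
push(12) -> [4, 28, 24, 12]
pop() returns 12 -> [4, 28, 24]
push(16) -> [4, 28, 24, 16]
Final stack (bottom to top): [4, 28, 24, 16]


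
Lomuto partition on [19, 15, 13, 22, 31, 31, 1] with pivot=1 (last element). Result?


Elements <= 1 go left of pivot.
Result: [1, 15, 13, 22, 31, 31, 19], pivot at index 0


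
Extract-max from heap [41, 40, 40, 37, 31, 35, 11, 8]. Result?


Max = 41
Replace root with last, heapify down
Resulting heap: [40, 37, 40, 8, 31, 35, 11]


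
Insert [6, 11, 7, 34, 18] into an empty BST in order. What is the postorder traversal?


Root = 6; build tree by BST insertion.
Postorder traversal: [7, 18, 34, 11, 6]


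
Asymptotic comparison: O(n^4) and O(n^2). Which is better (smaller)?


quadratic grows slower than quartic
O(n^2) is asymptotically smaller; O(n^4) grows faster


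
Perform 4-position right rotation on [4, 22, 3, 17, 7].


Right rotate by 4: [22, 3, 17, 7, 4]


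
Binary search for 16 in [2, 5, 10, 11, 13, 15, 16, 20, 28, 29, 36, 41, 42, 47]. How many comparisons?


Search for 16:
[0,13] mid=6 arr[6]=16
Total: 1 comparisons


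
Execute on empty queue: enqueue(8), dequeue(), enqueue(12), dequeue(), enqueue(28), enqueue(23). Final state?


enqueue(8) -> [8]
dequeue() returns 8 -> []
enqueue(12) -> [12]
dequeue() returns 12 -> []
enqueue(28) -> [28]
enqueue(23) -> [28, 23]
Final queue (front to back): [28, 23]


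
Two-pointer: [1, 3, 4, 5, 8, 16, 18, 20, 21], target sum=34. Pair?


Two pointers: lo=0, hi=8
Found pair: (16, 18) summing to 34


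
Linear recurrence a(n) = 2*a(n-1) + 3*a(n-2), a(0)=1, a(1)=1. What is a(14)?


Build bottom-up:
...a(12)=265721, a(13)=797161, a(14)=2*797161+3*265721=2391485


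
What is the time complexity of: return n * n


Analysis: constant-time operation, no loop
Complexity: O(1)


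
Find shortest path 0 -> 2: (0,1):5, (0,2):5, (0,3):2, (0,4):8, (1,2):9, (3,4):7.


Dijkstra from 0:
Distances: {0: 0, 1: 5, 2: 5, 3: 2, 4: 8}
Shortest distance to 2 = 5, path = [0, 2]


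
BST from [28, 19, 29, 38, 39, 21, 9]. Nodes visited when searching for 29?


BST root = 28
Search for 29: compare at each node
Path: [28, 29]


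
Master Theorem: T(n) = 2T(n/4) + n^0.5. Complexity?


a=2, b=4, c=0.5. log_4(2)=0.5 = c=0.5. Case 2: O(n^c log n) = O(sqrt(n) log n)
Complexity: O(sqrt(n) log n)


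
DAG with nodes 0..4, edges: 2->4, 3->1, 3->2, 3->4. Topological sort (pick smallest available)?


Kahn's algorithm, process smallest node first
Order: [0, 3, 1, 2, 4]


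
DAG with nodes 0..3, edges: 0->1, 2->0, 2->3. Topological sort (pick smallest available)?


Kahn's algorithm, process smallest node first
Order: [2, 0, 1, 3]


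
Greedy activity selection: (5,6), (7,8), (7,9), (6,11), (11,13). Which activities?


Greedy: pick earliest-ending, then skip overlaps.
Selected (3 activities): [(5, 6), (7, 8), (11, 13)]


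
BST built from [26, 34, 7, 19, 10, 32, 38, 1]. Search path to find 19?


BST root = 26
Search for 19: compare at each node
Path: [26, 7, 19]


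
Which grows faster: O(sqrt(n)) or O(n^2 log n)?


sublinear grows slower than n^2 log n
O(sqrt(n)) is asymptotically smaller; O(n^2 log n) grows faster


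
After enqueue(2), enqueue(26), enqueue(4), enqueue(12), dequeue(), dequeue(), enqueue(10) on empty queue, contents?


enqueue(2) -> [2]
enqueue(26) -> [2, 26]
enqueue(4) -> [2, 26, 4]
enqueue(12) -> [2, 26, 4, 12]
dequeue() returns 2 -> [26, 4, 12]
dequeue() returns 26 -> [4, 12]
enqueue(10) -> [4, 12, 10]
Final queue (front to back): [4, 12, 10]


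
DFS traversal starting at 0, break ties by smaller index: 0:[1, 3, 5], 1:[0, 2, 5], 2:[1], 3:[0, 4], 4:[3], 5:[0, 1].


DFS stack-based: start with [0]
Visit order: [0, 1, 2, 5, 3, 4]


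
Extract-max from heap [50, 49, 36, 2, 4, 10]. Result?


Max = 50
Replace root with last, heapify down
Resulting heap: [49, 10, 36, 2, 4]


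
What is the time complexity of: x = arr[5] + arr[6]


Analysis: constant-time operation, no loop
Complexity: O(1)


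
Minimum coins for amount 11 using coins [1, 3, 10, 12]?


dp[0]=0; dp[i]=1+min(dp[i-c] for c in coins)
...dp[6]=2, dp[7]=3, dp[8]=4, dp[9]=3, dp[10]=1, dp[11]=2
Minimum coins for 11 = 2


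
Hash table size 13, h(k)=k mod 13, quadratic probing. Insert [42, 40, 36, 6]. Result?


Insertions: 42->slot 3; 40->slot 1; 36->slot 10; 6->slot 6
Table: [None, 40, None, 42, None, None, 6, None, None, None, 36, None, None]


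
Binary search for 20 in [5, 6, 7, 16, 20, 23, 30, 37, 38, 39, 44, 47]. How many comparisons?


Search for 20:
[0,11] mid=5 arr[5]=23
[0,4] mid=2 arr[2]=7
[3,4] mid=3 arr[3]=16
[4,4] mid=4 arr[4]=20
Total: 4 comparisons


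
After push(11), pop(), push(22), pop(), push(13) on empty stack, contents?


push(11) -> [11]
pop() returns 11 -> []
push(22) -> [22]
pop() returns 22 -> []
push(13) -> [13]
Final stack (bottom to top): [13]


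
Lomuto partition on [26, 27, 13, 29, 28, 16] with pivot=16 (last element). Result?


Elements <= 16 go left of pivot.
Result: [13, 16, 26, 29, 28, 27], pivot at index 1


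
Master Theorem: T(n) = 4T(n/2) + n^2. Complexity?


a=4, b=2, c=2. log_2(4)=2 = c=2. Case 2: O(n^c log n) = O(n^2 log n)
Complexity: O(n^2 log n)


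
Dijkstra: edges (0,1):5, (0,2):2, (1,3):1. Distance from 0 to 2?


Dijkstra from 0:
Distances: {0: 0, 1: 5, 2: 2, 3: 6}
Shortest distance to 2 = 2, path = [0, 2]


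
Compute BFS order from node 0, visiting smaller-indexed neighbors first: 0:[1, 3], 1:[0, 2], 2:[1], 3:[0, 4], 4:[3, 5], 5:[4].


BFS queue: start with [0]
Visit order: [0, 1, 3, 2, 4, 5]


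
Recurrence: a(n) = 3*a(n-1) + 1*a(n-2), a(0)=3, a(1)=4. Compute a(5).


Build bottom-up:
...a(3)=49, a(4)=162, a(5)=3*162+1*49=535


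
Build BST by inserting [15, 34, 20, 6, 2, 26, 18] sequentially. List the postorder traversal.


Root = 15; build tree by BST insertion.
Postorder traversal: [2, 6, 18, 26, 20, 34, 15]


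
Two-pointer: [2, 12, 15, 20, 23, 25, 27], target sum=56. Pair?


Two pointers: lo=0, hi=6
No pair sums to 56


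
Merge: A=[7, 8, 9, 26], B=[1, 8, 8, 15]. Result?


Compare heads, take smaller each step.
Merged: [1, 7, 8, 8, 8, 9, 15, 26]


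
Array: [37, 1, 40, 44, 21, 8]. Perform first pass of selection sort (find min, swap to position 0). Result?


After one pass: [1, 37, 40, 44, 21, 8]


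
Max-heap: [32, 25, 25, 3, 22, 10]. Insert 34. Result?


Append 34: [32, 25, 25, 3, 22, 10, 34]
Bubble up: swap idx 6(34) with idx 2(25); swap idx 2(34) with idx 0(32)
Result: [34, 25, 32, 3, 22, 10, 25]


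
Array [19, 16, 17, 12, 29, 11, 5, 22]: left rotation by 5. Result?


Left rotate by 5: [11, 5, 22, 19, 16, 17, 12, 29]


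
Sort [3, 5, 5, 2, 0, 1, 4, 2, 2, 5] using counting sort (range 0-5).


Count array: [1, 1, 3, 1, 1, 3]
Reconstruct: [0, 1, 2, 2, 2, 3, 4, 5, 5, 5]


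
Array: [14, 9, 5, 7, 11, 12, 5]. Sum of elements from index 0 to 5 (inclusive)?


Prefix sums: [0, 14, 23, 28, 35, 46, 58, 63]
Sum[0..5] = prefix[6] - prefix[0] = 58 - 0 = 58


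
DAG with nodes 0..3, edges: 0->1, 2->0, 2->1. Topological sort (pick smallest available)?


Kahn's algorithm, process smallest node first
Order: [2, 0, 1, 3]


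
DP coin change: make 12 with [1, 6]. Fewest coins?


dp[0]=0; dp[i]=1+min(dp[i-c] for c in coins)
...dp[7]=2, dp[8]=3, dp[9]=4, dp[10]=5, dp[11]=6, dp[12]=2
Minimum coins for 12 = 2


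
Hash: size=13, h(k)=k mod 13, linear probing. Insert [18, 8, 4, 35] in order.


Insertions: 18->slot 5; 8->slot 8; 4->slot 4; 35->slot 9
Table: [None, None, None, None, 4, 18, None, None, 8, 35, None, None, None]


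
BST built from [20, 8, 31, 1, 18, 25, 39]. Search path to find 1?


BST root = 20
Search for 1: compare at each node
Path: [20, 8, 1]


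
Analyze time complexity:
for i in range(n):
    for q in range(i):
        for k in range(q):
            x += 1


Per nesting level: O(n) * O(n) [triangular over i] * O(n) [triangular over q] = O(n^3)
Complexity: O(n^3)


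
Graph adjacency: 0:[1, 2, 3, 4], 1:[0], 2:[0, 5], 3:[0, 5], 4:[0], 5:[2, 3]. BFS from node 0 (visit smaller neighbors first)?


BFS queue: start with [0]
Visit order: [0, 1, 2, 3, 4, 5]


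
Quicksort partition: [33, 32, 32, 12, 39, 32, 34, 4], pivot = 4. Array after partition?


Elements <= 4 go left of pivot.
Result: [4, 32, 32, 12, 39, 32, 34, 33], pivot at index 0


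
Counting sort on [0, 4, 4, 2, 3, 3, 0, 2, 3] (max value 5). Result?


Count array: [2, 0, 2, 3, 2, 0]
Reconstruct: [0, 0, 2, 2, 3, 3, 3, 4, 4]


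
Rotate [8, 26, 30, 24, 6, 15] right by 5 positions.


Right rotate by 5: [26, 30, 24, 6, 15, 8]


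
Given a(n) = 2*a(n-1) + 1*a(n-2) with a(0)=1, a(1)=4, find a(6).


Build bottom-up:
...a(4)=53, a(5)=128, a(6)=2*128+1*53=309


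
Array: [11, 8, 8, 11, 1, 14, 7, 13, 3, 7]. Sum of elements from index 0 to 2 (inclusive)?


Prefix sums: [0, 11, 19, 27, 38, 39, 53, 60, 73, 76, 83]
Sum[0..2] = prefix[3] - prefix[0] = 27 - 0 = 27


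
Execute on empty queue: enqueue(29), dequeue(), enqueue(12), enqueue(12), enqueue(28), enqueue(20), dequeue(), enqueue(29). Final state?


enqueue(29) -> [29]
dequeue() returns 29 -> []
enqueue(12) -> [12]
enqueue(12) -> [12, 12]
enqueue(28) -> [12, 12, 28]
enqueue(20) -> [12, 12, 28, 20]
dequeue() returns 12 -> [12, 28, 20]
enqueue(29) -> [12, 28, 20, 29]
Final queue (front to back): [12, 28, 20, 29]


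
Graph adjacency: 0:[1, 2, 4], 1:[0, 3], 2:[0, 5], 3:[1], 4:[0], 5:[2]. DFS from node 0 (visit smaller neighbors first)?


DFS stack-based: start with [0]
Visit order: [0, 1, 3, 2, 5, 4]


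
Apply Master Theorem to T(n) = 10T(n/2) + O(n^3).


a=10, b=2, c=3. log_2(10)=3.322 > c=3. Case 1: O(n^log_b(a)) = O(n^3.322)
Complexity: O(n^3.322)


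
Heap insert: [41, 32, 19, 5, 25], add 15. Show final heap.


Append 15: [41, 32, 19, 5, 25, 15]
Bubble up: no swaps needed
Result: [41, 32, 19, 5, 25, 15]


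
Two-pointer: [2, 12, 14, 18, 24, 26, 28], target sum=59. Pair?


Two pointers: lo=0, hi=6
No pair sums to 59


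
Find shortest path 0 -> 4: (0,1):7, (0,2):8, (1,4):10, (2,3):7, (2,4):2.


Dijkstra from 0:
Distances: {0: 0, 1: 7, 2: 8, 3: 15, 4: 10}
Shortest distance to 4 = 10, path = [0, 2, 4]


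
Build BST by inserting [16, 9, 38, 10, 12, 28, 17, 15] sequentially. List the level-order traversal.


Root = 16; build tree by BST insertion.
Level-Order traversal: [16, 9, 38, 10, 28, 12, 17, 15]


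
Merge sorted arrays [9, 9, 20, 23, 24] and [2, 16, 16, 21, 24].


Compare heads, take smaller each step.
Merged: [2, 9, 9, 16, 16, 20, 21, 23, 24, 24]


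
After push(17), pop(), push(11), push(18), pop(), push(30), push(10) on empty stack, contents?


push(17) -> [17]
pop() returns 17 -> []
push(11) -> [11]
push(18) -> [11, 18]
pop() returns 18 -> [11]
push(30) -> [11, 30]
push(10) -> [11, 30, 10]
Final stack (bottom to top): [11, 30, 10]


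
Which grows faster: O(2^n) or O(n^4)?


quartic grows slower than exponential
O(n^4) is asymptotically smaller; O(2^n) grows faster


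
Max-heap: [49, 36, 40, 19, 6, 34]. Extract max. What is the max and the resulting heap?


Max = 49
Replace root with last, heapify down
Resulting heap: [40, 36, 34, 19, 6]


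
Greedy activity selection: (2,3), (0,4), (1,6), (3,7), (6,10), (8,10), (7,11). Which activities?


Greedy: pick earliest-ending, then skip overlaps.
Selected (3 activities): [(2, 3), (3, 7), (8, 10)]


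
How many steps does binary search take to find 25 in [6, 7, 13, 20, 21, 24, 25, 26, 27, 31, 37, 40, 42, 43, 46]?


Search for 25:
[0,14] mid=7 arr[7]=26
[0,6] mid=3 arr[3]=20
[4,6] mid=5 arr[5]=24
[6,6] mid=6 arr[6]=25
Total: 4 comparisons


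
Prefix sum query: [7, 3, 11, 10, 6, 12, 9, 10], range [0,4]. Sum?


Prefix sums: [0, 7, 10, 21, 31, 37, 49, 58, 68]
Sum[0..4] = prefix[5] - prefix[0] = 37 - 0 = 37


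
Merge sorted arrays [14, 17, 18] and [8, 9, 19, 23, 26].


Compare heads, take smaller each step.
Merged: [8, 9, 14, 17, 18, 19, 23, 26]


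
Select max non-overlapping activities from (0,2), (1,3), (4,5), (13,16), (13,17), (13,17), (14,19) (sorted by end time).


Greedy: pick earliest-ending, then skip overlaps.
Selected (3 activities): [(0, 2), (4, 5), (13, 16)]


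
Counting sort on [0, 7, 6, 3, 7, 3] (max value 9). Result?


Count array: [1, 0, 0, 2, 0, 0, 1, 2, 0, 0]
Reconstruct: [0, 3, 3, 6, 7, 7]


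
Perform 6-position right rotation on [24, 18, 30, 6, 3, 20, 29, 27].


Right rotate by 6: [30, 6, 3, 20, 29, 27, 24, 18]


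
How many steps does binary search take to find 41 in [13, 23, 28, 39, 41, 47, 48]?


Search for 41:
[0,6] mid=3 arr[3]=39
[4,6] mid=5 arr[5]=47
[4,4] mid=4 arr[4]=41
Total: 3 comparisons


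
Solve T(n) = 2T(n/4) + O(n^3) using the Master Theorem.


a=2, b=4, c=3. log_4(2)=0.5 < c=3. Case 3: O(n^c) = O(n^3)
Complexity: O(n^3)


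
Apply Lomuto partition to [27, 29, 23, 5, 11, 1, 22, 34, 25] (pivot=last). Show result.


Elements <= 25 go left of pivot.
Result: [23, 5, 11, 1, 22, 25, 27, 34, 29], pivot at index 5


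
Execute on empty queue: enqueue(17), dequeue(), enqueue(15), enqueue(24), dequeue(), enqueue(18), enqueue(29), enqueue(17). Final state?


enqueue(17) -> [17]
dequeue() returns 17 -> []
enqueue(15) -> [15]
enqueue(24) -> [15, 24]
dequeue() returns 15 -> [24]
enqueue(18) -> [24, 18]
enqueue(29) -> [24, 18, 29]
enqueue(17) -> [24, 18, 29, 17]
Final queue (front to back): [24, 18, 29, 17]


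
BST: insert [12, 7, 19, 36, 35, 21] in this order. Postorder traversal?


Root = 12; build tree by BST insertion.
Postorder traversal: [7, 21, 35, 36, 19, 12]


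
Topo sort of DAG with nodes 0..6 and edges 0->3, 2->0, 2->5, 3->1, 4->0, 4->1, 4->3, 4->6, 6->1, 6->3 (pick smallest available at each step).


Kahn's algorithm, process smallest node first
Order: [2, 4, 0, 5, 6, 3, 1]


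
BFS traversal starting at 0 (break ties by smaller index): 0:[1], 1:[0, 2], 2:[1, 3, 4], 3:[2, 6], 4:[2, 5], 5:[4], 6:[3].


BFS queue: start with [0]
Visit order: [0, 1, 2, 3, 4, 6, 5]


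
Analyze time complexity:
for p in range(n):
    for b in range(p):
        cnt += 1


Per nesting level: O(n) * O(n) [triangular over p] = O(n^2)
Complexity: O(n^2)


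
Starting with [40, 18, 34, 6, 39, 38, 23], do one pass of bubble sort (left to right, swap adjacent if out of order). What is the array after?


After one pass: [18, 34, 6, 39, 38, 23, 40]


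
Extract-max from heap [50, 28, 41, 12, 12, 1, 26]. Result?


Max = 50
Replace root with last, heapify down
Resulting heap: [41, 28, 26, 12, 12, 1]


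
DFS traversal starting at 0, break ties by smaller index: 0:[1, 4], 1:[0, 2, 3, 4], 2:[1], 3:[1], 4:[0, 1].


DFS stack-based: start with [0]
Visit order: [0, 1, 2, 3, 4]


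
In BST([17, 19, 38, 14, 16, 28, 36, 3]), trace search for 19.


BST root = 17
Search for 19: compare at each node
Path: [17, 19]


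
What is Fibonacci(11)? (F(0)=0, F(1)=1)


F(n)=F(n-1)+F(n-2)
...F(9)=34, F(10)=55, F(11)=89


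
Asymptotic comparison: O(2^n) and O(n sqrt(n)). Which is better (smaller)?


n^1.5 grows slower than exponential
O(n sqrt(n)) is asymptotically smaller; O(2^n) grows faster


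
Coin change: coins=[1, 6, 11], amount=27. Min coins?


dp[0]=0; dp[i]=1+min(dp[i-c] for c in coins)
...dp[22]=2, dp[23]=3, dp[24]=4, dp[25]=5, dp[26]=6, dp[27]=7
Minimum coins for 27 = 7


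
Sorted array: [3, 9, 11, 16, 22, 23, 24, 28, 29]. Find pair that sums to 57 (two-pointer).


Two pointers: lo=0, hi=8
Found pair: (28, 29) summing to 57


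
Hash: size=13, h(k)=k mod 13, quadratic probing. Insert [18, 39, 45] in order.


Insertions: 18->slot 5; 39->slot 0; 45->slot 6
Table: [39, None, None, None, None, 18, 45, None, None, None, None, None, None]


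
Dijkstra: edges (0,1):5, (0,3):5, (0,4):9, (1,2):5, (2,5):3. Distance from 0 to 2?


Dijkstra from 0:
Distances: {0: 0, 1: 5, 2: 10, 3: 5, 4: 9, 5: 13}
Shortest distance to 2 = 10, path = [0, 1, 2]


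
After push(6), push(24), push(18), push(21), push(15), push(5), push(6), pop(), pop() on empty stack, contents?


push(6) -> [6]
push(24) -> [6, 24]
push(18) -> [6, 24, 18]
push(21) -> [6, 24, 18, 21]
push(15) -> [6, 24, 18, 21, 15]
push(5) -> [6, 24, 18, 21, 15, 5]
push(6) -> [6, 24, 18, 21, 15, 5, 6]
pop() returns 6 -> [6, 24, 18, 21, 15, 5]
pop() returns 5 -> [6, 24, 18, 21, 15]
Final stack (bottom to top): [6, 24, 18, 21, 15]


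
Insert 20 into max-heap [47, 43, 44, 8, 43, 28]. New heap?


Append 20: [47, 43, 44, 8, 43, 28, 20]
Bubble up: no swaps needed
Result: [47, 43, 44, 8, 43, 28, 20]


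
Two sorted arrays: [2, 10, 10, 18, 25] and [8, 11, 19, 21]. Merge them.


Compare heads, take smaller each step.
Merged: [2, 8, 10, 10, 11, 18, 19, 21, 25]


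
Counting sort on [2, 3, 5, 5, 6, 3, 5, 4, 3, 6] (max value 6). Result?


Count array: [0, 0, 1, 3, 1, 3, 2]
Reconstruct: [2, 3, 3, 3, 4, 5, 5, 5, 6, 6]


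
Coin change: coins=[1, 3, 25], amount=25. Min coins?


dp[0]=0; dp[i]=1+min(dp[i-c] for c in coins)
...dp[20]=8, dp[21]=7, dp[22]=8, dp[23]=9, dp[24]=8, dp[25]=1
Minimum coins for 25 = 1


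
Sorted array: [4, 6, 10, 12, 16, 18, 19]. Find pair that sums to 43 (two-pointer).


Two pointers: lo=0, hi=6
No pair sums to 43


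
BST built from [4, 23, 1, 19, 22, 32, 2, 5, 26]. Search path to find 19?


BST root = 4
Search for 19: compare at each node
Path: [4, 23, 19]


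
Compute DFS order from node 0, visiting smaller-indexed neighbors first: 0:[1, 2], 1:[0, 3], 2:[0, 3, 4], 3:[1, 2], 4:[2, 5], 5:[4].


DFS stack-based: start with [0]
Visit order: [0, 1, 3, 2, 4, 5]


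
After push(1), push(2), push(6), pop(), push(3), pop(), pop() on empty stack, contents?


push(1) -> [1]
push(2) -> [1, 2]
push(6) -> [1, 2, 6]
pop() returns 6 -> [1, 2]
push(3) -> [1, 2, 3]
pop() returns 3 -> [1, 2]
pop() returns 2 -> [1]
Final stack (bottom to top): [1]


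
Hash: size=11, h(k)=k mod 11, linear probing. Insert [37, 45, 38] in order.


Insertions: 37->slot 4; 45->slot 1; 38->slot 5
Table: [None, 45, None, None, 37, 38, None, None, None, None, None]


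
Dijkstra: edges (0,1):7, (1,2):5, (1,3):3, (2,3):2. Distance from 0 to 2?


Dijkstra from 0:
Distances: {0: 0, 1: 7, 2: 12, 3: 10}
Shortest distance to 2 = 12, path = [0, 1, 2]


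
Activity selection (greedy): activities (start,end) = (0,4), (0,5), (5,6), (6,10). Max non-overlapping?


Greedy: pick earliest-ending, then skip overlaps.
Selected (3 activities): [(0, 4), (5, 6), (6, 10)]


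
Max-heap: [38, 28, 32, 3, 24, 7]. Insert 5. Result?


Append 5: [38, 28, 32, 3, 24, 7, 5]
Bubble up: no swaps needed
Result: [38, 28, 32, 3, 24, 7, 5]


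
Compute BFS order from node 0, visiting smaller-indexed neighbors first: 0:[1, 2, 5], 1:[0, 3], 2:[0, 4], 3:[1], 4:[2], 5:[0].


BFS queue: start with [0]
Visit order: [0, 1, 2, 5, 3, 4]


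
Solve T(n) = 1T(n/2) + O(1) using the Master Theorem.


a=1, b=2, c=0. log_2(1)=0 = c=0. Case 2: O(n^c log n) = O(log n)
Complexity: O(log n)


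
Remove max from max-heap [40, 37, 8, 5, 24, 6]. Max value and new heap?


Max = 40
Replace root with last, heapify down
Resulting heap: [37, 24, 8, 5, 6]


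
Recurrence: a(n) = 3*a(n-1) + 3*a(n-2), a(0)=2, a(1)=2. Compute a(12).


Build bottom-up:
...a(10)=479682, a(11)=1818612, a(12)=3*1818612+3*479682=6894882


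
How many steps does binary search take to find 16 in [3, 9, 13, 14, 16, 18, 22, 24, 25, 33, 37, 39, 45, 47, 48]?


Search for 16:
[0,14] mid=7 arr[7]=24
[0,6] mid=3 arr[3]=14
[4,6] mid=5 arr[5]=18
[4,4] mid=4 arr[4]=16
Total: 4 comparisons


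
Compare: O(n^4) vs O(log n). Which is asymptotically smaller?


logarithmic grows slower than quartic
O(log n) is asymptotically smaller; O(n^4) grows faster


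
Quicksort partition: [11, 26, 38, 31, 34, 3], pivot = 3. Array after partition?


Elements <= 3 go left of pivot.
Result: [3, 26, 38, 31, 34, 11], pivot at index 0


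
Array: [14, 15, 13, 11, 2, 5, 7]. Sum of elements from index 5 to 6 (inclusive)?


Prefix sums: [0, 14, 29, 42, 53, 55, 60, 67]
Sum[5..6] = prefix[7] - prefix[5] = 67 - 55 = 12


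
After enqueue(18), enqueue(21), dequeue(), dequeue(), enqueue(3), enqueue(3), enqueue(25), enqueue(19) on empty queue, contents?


enqueue(18) -> [18]
enqueue(21) -> [18, 21]
dequeue() returns 18 -> [21]
dequeue() returns 21 -> []
enqueue(3) -> [3]
enqueue(3) -> [3, 3]
enqueue(25) -> [3, 3, 25]
enqueue(19) -> [3, 3, 25, 19]
Final queue (front to back): [3, 3, 25, 19]


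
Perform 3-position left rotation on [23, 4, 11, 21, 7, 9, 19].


Left rotate by 3: [21, 7, 9, 19, 23, 4, 11]


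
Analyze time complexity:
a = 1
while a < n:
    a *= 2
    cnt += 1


Per nesting level: O(log n) = O(log n)
Complexity: O(log n)


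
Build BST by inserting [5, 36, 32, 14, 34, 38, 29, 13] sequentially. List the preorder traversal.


Root = 5; build tree by BST insertion.
Preorder traversal: [5, 36, 32, 14, 13, 29, 34, 38]


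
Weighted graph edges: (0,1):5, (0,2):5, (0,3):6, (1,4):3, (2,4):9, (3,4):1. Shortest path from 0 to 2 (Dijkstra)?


Dijkstra from 0:
Distances: {0: 0, 1: 5, 2: 5, 3: 6, 4: 7}
Shortest distance to 2 = 5, path = [0, 2]


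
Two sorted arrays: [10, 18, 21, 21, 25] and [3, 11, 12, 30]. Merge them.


Compare heads, take smaller each step.
Merged: [3, 10, 11, 12, 18, 21, 21, 25, 30]


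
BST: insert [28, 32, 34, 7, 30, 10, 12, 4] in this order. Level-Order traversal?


Root = 28; build tree by BST insertion.
Level-Order traversal: [28, 7, 32, 4, 10, 30, 34, 12]


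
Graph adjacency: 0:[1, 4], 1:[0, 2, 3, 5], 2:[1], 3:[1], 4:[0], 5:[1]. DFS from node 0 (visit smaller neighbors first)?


DFS stack-based: start with [0]
Visit order: [0, 1, 2, 3, 5, 4]


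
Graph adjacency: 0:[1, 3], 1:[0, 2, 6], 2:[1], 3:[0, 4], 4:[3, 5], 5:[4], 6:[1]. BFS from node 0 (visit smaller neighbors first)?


BFS queue: start with [0]
Visit order: [0, 1, 3, 2, 6, 4, 5]


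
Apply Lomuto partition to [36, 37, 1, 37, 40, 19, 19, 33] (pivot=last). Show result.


Elements <= 33 go left of pivot.
Result: [1, 19, 19, 33, 40, 37, 36, 37], pivot at index 3


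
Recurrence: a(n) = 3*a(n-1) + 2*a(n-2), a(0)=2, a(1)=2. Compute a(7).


Build bottom-up:
...a(5)=434, a(6)=1546, a(7)=3*1546+2*434=5506


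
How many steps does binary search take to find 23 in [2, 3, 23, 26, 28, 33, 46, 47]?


Search for 23:
[0,7] mid=3 arr[3]=26
[0,2] mid=1 arr[1]=3
[2,2] mid=2 arr[2]=23
Total: 3 comparisons


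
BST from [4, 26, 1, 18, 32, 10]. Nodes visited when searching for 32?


BST root = 4
Search for 32: compare at each node
Path: [4, 26, 32]


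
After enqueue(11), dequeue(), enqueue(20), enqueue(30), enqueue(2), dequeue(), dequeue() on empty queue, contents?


enqueue(11) -> [11]
dequeue() returns 11 -> []
enqueue(20) -> [20]
enqueue(30) -> [20, 30]
enqueue(2) -> [20, 30, 2]
dequeue() returns 20 -> [30, 2]
dequeue() returns 30 -> [2]
Final queue (front to back): [2]


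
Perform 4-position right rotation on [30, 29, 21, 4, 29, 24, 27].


Right rotate by 4: [4, 29, 24, 27, 30, 29, 21]


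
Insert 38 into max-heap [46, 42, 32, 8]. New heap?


Append 38: [46, 42, 32, 8, 38]
Bubble up: no swaps needed
Result: [46, 42, 32, 8, 38]


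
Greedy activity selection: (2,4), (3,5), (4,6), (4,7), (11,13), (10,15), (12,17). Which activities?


Greedy: pick earliest-ending, then skip overlaps.
Selected (3 activities): [(2, 4), (4, 6), (11, 13)]


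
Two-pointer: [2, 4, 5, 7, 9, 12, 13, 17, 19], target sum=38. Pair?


Two pointers: lo=0, hi=8
No pair sums to 38


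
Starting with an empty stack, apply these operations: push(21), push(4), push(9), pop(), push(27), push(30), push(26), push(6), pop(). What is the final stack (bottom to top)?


push(21) -> [21]
push(4) -> [21, 4]
push(9) -> [21, 4, 9]
pop() returns 9 -> [21, 4]
push(27) -> [21, 4, 27]
push(30) -> [21, 4, 27, 30]
push(26) -> [21, 4, 27, 30, 26]
push(6) -> [21, 4, 27, 30, 26, 6]
pop() returns 6 -> [21, 4, 27, 30, 26]
Final stack (bottom to top): [21, 4, 27, 30, 26]


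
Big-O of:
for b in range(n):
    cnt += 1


Per nesting level: O(n) = O(n)
Complexity: O(n)


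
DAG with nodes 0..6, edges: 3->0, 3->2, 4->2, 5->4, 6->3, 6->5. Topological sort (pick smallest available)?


Kahn's algorithm, process smallest node first
Order: [1, 6, 3, 0, 5, 4, 2]


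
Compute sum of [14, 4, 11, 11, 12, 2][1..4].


Prefix sums: [0, 14, 18, 29, 40, 52, 54]
Sum[1..4] = prefix[5] - prefix[1] = 52 - 14 = 38


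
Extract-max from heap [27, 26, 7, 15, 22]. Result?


Max = 27
Replace root with last, heapify down
Resulting heap: [26, 22, 7, 15]


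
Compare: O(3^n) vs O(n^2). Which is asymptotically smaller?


quadratic grows slower than exponential (base 3)
O(n^2) is asymptotically smaller; O(3^n) grows faster


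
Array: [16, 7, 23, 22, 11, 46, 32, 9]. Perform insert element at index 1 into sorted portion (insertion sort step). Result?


After one pass: [7, 16, 23, 22, 11, 46, 32, 9]


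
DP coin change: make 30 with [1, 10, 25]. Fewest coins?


dp[0]=0; dp[i]=1+min(dp[i-c] for c in coins)
...dp[25]=1, dp[26]=2, dp[27]=3, dp[28]=4, dp[29]=5, dp[30]=3
Minimum coins for 30 = 3


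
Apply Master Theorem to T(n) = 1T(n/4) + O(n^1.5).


a=1, b=4, c=1.5. log_4(1)=0 < c=1.5. Case 3: O(n^c) = O(n^1.500)
Complexity: O(n^1.500)


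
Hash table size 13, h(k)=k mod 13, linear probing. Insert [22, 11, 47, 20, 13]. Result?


Insertions: 22->slot 9; 11->slot 11; 47->slot 8; 20->slot 7; 13->slot 0
Table: [13, None, None, None, None, None, None, 20, 47, 22, None, 11, None]


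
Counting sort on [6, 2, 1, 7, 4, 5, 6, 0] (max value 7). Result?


Count array: [1, 1, 1, 0, 1, 1, 2, 1]
Reconstruct: [0, 1, 2, 4, 5, 6, 6, 7]


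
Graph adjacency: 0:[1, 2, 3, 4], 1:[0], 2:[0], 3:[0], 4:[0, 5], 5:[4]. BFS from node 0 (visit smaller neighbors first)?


BFS queue: start with [0]
Visit order: [0, 1, 2, 3, 4, 5]


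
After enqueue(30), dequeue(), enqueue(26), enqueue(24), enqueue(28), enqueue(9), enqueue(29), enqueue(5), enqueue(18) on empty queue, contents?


enqueue(30) -> [30]
dequeue() returns 30 -> []
enqueue(26) -> [26]
enqueue(24) -> [26, 24]
enqueue(28) -> [26, 24, 28]
enqueue(9) -> [26, 24, 28, 9]
enqueue(29) -> [26, 24, 28, 9, 29]
enqueue(5) -> [26, 24, 28, 9, 29, 5]
enqueue(18) -> [26, 24, 28, 9, 29, 5, 18]
Final queue (front to back): [26, 24, 28, 9, 29, 5, 18]


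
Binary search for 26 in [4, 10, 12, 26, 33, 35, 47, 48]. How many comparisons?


Search for 26:
[0,7] mid=3 arr[3]=26
Total: 1 comparisons


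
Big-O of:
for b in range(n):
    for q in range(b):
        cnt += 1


Per nesting level: O(n) * O(n) [triangular over b] = O(n^2)
Complexity: O(n^2)


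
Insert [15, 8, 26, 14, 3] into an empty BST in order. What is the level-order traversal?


Root = 15; build tree by BST insertion.
Level-Order traversal: [15, 8, 26, 3, 14]


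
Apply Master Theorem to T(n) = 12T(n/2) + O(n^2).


a=12, b=2, c=2. log_2(12)=3.585 > c=2. Case 1: O(n^log_b(a)) = O(n^3.585)
Complexity: O(n^3.585)


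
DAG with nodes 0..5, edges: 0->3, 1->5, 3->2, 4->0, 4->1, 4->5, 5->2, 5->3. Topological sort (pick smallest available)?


Kahn's algorithm, process smallest node first
Order: [4, 0, 1, 5, 3, 2]


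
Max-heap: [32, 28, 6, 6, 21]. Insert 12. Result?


Append 12: [32, 28, 6, 6, 21, 12]
Bubble up: swap idx 5(12) with idx 2(6)
Result: [32, 28, 12, 6, 21, 6]


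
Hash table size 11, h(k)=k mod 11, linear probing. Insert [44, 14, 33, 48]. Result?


Insertions: 44->slot 0; 14->slot 3; 33->slot 1; 48->slot 4
Table: [44, 33, None, 14, 48, None, None, None, None, None, None]


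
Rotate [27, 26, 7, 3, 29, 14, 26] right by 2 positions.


Right rotate by 2: [14, 26, 27, 26, 7, 3, 29]


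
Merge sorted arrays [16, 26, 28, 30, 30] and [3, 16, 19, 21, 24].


Compare heads, take smaller each step.
Merged: [3, 16, 16, 19, 21, 24, 26, 28, 30, 30]


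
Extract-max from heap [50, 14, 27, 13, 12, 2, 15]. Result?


Max = 50
Replace root with last, heapify down
Resulting heap: [27, 14, 15, 13, 12, 2]


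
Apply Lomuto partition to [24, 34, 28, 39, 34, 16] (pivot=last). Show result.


Elements <= 16 go left of pivot.
Result: [16, 34, 28, 39, 34, 24], pivot at index 0


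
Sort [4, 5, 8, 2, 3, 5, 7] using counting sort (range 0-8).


Count array: [0, 0, 1, 1, 1, 2, 0, 1, 1]
Reconstruct: [2, 3, 4, 5, 5, 7, 8]


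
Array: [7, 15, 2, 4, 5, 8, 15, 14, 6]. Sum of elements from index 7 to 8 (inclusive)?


Prefix sums: [0, 7, 22, 24, 28, 33, 41, 56, 70, 76]
Sum[7..8] = prefix[9] - prefix[7] = 76 - 56 = 20


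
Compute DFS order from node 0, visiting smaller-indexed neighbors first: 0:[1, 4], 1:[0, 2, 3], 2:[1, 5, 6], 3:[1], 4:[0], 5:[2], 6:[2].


DFS stack-based: start with [0]
Visit order: [0, 1, 2, 5, 6, 3, 4]


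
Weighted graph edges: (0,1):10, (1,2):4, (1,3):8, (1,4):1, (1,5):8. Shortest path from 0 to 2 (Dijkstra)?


Dijkstra from 0:
Distances: {0: 0, 1: 10, 2: 14, 3: 18, 4: 11, 5: 18}
Shortest distance to 2 = 14, path = [0, 1, 2]


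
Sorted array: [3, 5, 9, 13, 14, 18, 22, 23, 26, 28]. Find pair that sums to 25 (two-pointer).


Two pointers: lo=0, hi=9
Found pair: (3, 22) summing to 25


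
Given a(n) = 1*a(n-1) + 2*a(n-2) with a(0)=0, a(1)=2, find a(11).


Build bottom-up:
...a(9)=342, a(10)=682, a(11)=1*682+2*342=1366


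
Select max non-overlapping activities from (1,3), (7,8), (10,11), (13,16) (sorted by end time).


Greedy: pick earliest-ending, then skip overlaps.
Selected (4 activities): [(1, 3), (7, 8), (10, 11), (13, 16)]


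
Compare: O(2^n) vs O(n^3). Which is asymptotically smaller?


cubic grows slower than exponential
O(n^3) is asymptotically smaller; O(2^n) grows faster


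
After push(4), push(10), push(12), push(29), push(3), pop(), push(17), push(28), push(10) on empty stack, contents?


push(4) -> [4]
push(10) -> [4, 10]
push(12) -> [4, 10, 12]
push(29) -> [4, 10, 12, 29]
push(3) -> [4, 10, 12, 29, 3]
pop() returns 3 -> [4, 10, 12, 29]
push(17) -> [4, 10, 12, 29, 17]
push(28) -> [4, 10, 12, 29, 17, 28]
push(10) -> [4, 10, 12, 29, 17, 28, 10]
Final stack (bottom to top): [4, 10, 12, 29, 17, 28, 10]


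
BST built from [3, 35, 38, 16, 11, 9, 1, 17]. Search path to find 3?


BST root = 3
Search for 3: compare at each node
Path: [3]


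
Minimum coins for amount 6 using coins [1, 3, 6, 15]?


dp[0]=0; dp[i]=1+min(dp[i-c] for c in coins)
...dp[1]=1, dp[2]=2, dp[3]=1, dp[4]=2, dp[5]=3, dp[6]=1
Minimum coins for 6 = 1


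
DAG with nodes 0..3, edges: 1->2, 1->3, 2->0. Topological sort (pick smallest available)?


Kahn's algorithm, process smallest node first
Order: [1, 2, 0, 3]


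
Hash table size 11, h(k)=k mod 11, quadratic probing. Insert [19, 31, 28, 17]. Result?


Insertions: 19->slot 8; 31->slot 9; 28->slot 6; 17->slot 7
Table: [None, None, None, None, None, None, 28, 17, 19, 31, None]


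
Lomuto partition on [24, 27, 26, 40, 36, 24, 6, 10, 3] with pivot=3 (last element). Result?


Elements <= 3 go left of pivot.
Result: [3, 27, 26, 40, 36, 24, 6, 10, 24], pivot at index 0


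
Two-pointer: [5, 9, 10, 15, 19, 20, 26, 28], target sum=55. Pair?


Two pointers: lo=0, hi=7
No pair sums to 55


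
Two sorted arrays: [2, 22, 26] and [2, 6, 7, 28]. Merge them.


Compare heads, take smaller each step.
Merged: [2, 2, 6, 7, 22, 26, 28]


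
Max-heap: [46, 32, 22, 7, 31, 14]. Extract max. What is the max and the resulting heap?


Max = 46
Replace root with last, heapify down
Resulting heap: [32, 31, 22, 7, 14]


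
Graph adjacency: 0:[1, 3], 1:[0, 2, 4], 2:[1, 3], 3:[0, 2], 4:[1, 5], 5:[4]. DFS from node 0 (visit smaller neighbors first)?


DFS stack-based: start with [0]
Visit order: [0, 1, 2, 3, 4, 5]


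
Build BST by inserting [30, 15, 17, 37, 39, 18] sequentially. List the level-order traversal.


Root = 30; build tree by BST insertion.
Level-Order traversal: [30, 15, 37, 17, 39, 18]


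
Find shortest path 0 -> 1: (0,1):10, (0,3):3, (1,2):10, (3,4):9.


Dijkstra from 0:
Distances: {0: 0, 1: 10, 2: 20, 3: 3, 4: 12}
Shortest distance to 1 = 10, path = [0, 1]


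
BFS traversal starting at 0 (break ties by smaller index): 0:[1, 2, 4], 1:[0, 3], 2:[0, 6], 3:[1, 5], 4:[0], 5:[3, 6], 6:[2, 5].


BFS queue: start with [0]
Visit order: [0, 1, 2, 4, 3, 6, 5]


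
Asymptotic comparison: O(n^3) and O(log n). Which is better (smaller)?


logarithmic grows slower than cubic
O(log n) is asymptotically smaller; O(n^3) grows faster


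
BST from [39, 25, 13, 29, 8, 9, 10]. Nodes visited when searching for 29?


BST root = 39
Search for 29: compare at each node
Path: [39, 25, 29]


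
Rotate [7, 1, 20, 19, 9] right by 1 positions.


Right rotate by 1: [9, 7, 1, 20, 19]


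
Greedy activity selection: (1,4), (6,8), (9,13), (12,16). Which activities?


Greedy: pick earliest-ending, then skip overlaps.
Selected (3 activities): [(1, 4), (6, 8), (9, 13)]


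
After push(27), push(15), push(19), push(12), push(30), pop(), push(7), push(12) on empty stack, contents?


push(27) -> [27]
push(15) -> [27, 15]
push(19) -> [27, 15, 19]
push(12) -> [27, 15, 19, 12]
push(30) -> [27, 15, 19, 12, 30]
pop() returns 30 -> [27, 15, 19, 12]
push(7) -> [27, 15, 19, 12, 7]
push(12) -> [27, 15, 19, 12, 7, 12]
Final stack (bottom to top): [27, 15, 19, 12, 7, 12]


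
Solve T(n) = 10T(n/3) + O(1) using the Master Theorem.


a=10, b=3, c=0. log_3(10)=2.096 > c=0. Case 1: O(n^log_b(a)) = O(n^2.096)
Complexity: O(n^2.096)


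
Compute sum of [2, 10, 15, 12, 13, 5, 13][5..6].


Prefix sums: [0, 2, 12, 27, 39, 52, 57, 70]
Sum[5..6] = prefix[7] - prefix[5] = 70 - 52 = 18


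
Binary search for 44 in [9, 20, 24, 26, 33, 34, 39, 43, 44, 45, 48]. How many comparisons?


Search for 44:
[0,10] mid=5 arr[5]=34
[6,10] mid=8 arr[8]=44
Total: 2 comparisons


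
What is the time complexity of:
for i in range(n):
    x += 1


Per nesting level: O(n) = O(n)
Complexity: O(n)


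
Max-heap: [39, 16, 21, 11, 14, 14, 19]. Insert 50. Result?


Append 50: [39, 16, 21, 11, 14, 14, 19, 50]
Bubble up: swap idx 7(50) with idx 3(11); swap idx 3(50) with idx 1(16); swap idx 1(50) with idx 0(39)
Result: [50, 39, 21, 16, 14, 14, 19, 11]


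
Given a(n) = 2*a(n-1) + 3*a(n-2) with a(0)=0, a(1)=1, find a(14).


Build bottom-up:
...a(12)=132860, a(13)=398581, a(14)=2*398581+3*132860=1195742


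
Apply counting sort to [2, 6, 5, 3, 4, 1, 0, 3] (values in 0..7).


Count array: [1, 1, 1, 2, 1, 1, 1, 0]
Reconstruct: [0, 1, 2, 3, 3, 4, 5, 6]


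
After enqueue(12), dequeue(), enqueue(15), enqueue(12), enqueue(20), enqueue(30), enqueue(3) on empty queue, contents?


enqueue(12) -> [12]
dequeue() returns 12 -> []
enqueue(15) -> [15]
enqueue(12) -> [15, 12]
enqueue(20) -> [15, 12, 20]
enqueue(30) -> [15, 12, 20, 30]
enqueue(3) -> [15, 12, 20, 30, 3]
Final queue (front to back): [15, 12, 20, 30, 3]


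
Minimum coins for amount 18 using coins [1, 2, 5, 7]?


dp[0]=0; dp[i]=1+min(dp[i-c] for c in coins)
...dp[13]=3, dp[14]=2, dp[15]=3, dp[16]=3, dp[17]=3, dp[18]=4
Minimum coins for 18 = 4


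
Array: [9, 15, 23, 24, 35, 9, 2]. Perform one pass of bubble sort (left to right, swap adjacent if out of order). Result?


After one pass: [9, 15, 23, 24, 9, 2, 35]


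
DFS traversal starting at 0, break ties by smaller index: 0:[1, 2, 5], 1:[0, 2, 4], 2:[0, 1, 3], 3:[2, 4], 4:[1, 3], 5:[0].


DFS stack-based: start with [0]
Visit order: [0, 1, 2, 3, 4, 5]


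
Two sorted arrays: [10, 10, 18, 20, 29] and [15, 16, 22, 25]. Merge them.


Compare heads, take smaller each step.
Merged: [10, 10, 15, 16, 18, 20, 22, 25, 29]


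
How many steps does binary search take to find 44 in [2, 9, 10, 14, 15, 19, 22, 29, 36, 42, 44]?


Search for 44:
[0,10] mid=5 arr[5]=19
[6,10] mid=8 arr[8]=36
[9,10] mid=9 arr[9]=42
[10,10] mid=10 arr[10]=44
Total: 4 comparisons


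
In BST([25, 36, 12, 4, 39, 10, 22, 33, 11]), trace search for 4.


BST root = 25
Search for 4: compare at each node
Path: [25, 12, 4]


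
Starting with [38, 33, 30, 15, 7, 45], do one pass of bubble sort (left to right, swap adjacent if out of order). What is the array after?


After one pass: [33, 30, 15, 7, 38, 45]


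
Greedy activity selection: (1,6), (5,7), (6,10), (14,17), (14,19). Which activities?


Greedy: pick earliest-ending, then skip overlaps.
Selected (3 activities): [(1, 6), (6, 10), (14, 17)]


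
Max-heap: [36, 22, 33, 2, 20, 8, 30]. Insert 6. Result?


Append 6: [36, 22, 33, 2, 20, 8, 30, 6]
Bubble up: swap idx 7(6) with idx 3(2)
Result: [36, 22, 33, 6, 20, 8, 30, 2]


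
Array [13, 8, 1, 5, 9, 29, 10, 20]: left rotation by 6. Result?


Left rotate by 6: [10, 20, 13, 8, 1, 5, 9, 29]


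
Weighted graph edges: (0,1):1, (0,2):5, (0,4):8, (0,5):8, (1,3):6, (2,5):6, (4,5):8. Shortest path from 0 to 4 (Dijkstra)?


Dijkstra from 0:
Distances: {0: 0, 1: 1, 2: 5, 3: 7, 4: 8, 5: 8}
Shortest distance to 4 = 8, path = [0, 4]


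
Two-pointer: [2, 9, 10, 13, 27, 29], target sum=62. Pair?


Two pointers: lo=0, hi=5
No pair sums to 62


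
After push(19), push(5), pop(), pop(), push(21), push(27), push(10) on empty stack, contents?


push(19) -> [19]
push(5) -> [19, 5]
pop() returns 5 -> [19]
pop() returns 19 -> []
push(21) -> [21]
push(27) -> [21, 27]
push(10) -> [21, 27, 10]
Final stack (bottom to top): [21, 27, 10]


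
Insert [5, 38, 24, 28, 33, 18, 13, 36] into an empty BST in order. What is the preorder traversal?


Root = 5; build tree by BST insertion.
Preorder traversal: [5, 38, 24, 18, 13, 28, 33, 36]


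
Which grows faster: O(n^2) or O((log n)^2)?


polylogarithmic grows slower than quadratic
O((log n)^2) is asymptotically smaller; O(n^2) grows faster


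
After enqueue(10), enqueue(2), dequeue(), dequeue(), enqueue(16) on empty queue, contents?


enqueue(10) -> [10]
enqueue(2) -> [10, 2]
dequeue() returns 10 -> [2]
dequeue() returns 2 -> []
enqueue(16) -> [16]
Final queue (front to back): [16]


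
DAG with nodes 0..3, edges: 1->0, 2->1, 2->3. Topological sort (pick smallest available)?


Kahn's algorithm, process smallest node first
Order: [2, 1, 0, 3]


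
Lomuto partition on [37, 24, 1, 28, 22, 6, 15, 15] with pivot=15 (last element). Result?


Elements <= 15 go left of pivot.
Result: [1, 6, 15, 15, 22, 24, 37, 28], pivot at index 3


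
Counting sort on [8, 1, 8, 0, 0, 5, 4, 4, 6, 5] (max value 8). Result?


Count array: [2, 1, 0, 0, 2, 2, 1, 0, 2]
Reconstruct: [0, 0, 1, 4, 4, 5, 5, 6, 8, 8]
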